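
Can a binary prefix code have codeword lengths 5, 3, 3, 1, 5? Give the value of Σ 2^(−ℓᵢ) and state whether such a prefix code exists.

0.8125; yes

With common denominator 2^5 = 32: Σ 2^(−ℓᵢ) = 1/32 + 4/32 + 4/32 + 16/32 + 1/32 = 26/32 = 0.8125.
Kraft's inequality requires Σ ≤ 1; here Σ = 0.8125 ≤ 1, so such a prefix code exists.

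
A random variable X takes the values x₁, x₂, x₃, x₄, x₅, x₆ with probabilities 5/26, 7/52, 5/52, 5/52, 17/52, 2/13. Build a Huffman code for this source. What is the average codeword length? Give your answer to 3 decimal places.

2.481 bits/symbol

Repeatedly combine the two least-probable nodes; the expected code length is the sum of the merged weights.
merge 5/52 + 5/52 → 5/26
merge 7/52 + 2/13 → 15/52
merge 5/26 + 5/26 → 5/13
merge 15/52 + 17/52 → 8/13
merge 5/13 + 8/13 → 1
L = 5/26 + 15/52 + 5/13 + 8/13 + 1 = 129/52 ≈ 2.481 bits/symbol.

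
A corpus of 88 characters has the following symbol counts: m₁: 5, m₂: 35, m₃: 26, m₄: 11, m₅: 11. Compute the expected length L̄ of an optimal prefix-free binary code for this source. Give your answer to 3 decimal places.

Probabilities are the counts divided by 88.
Repeatedly combine the two least-probable nodes; the expected code length is the sum of the merged weights.
merge 5/88 + 1/8 → 2/11
merge 1/8 + 2/11 → 27/88
merge 13/44 + 27/88 → 53/88
merge 35/88 + 53/88 → 1
L = 2/11 + 27/88 + 53/88 + 1 = 23/11 ≈ 2.091 bits/symbol.

2.091 bits/symbol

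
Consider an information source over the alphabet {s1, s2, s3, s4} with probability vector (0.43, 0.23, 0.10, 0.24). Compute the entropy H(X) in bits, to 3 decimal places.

1.838 bits

H = −Σ pᵢ log₂ pᵢ.
−0.43·log₂(0.43) = 0.5236
−0.23·log₂(0.23) = 0.4877
−0.10·log₂(0.10) = 0.3322
−0.24·log₂(0.24) = 0.4941
Sum ≈ 1.8376 → 1.838 bits.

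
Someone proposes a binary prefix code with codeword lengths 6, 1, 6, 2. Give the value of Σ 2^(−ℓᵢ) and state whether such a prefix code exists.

0.78125; yes

With common denominator 2^6 = 64: Σ 2^(−ℓᵢ) = 1/64 + 32/64 + 1/64 + 16/64 = 50/64 = 0.78125.
Kraft's inequality requires Σ ≤ 1; here Σ = 0.78125 ≤ 1, so such a prefix code exists.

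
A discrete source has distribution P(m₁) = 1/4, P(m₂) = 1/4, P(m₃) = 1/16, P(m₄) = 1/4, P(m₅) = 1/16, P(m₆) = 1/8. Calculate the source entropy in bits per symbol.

Each probability is a power of 1/2, so log₂(1/p) is an integer.
H = Σ p·log₂(1/p) = 1/4·2 + 1/4·2 + 1/16·4 + 1/4·2 + 1/16·4 + 1/8·3 = 2.375 bits.

2.375 bits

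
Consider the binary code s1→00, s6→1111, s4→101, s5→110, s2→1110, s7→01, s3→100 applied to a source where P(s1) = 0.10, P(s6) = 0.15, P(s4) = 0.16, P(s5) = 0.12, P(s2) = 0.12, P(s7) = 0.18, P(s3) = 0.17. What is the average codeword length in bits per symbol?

2.99 bits/symbol

L̄ = Σ pᵢ·ℓᵢ = 0.10·2 + 0.15·4 + 0.16·3 + 0.12·3 + 0.12·4 + 0.18·2 + 0.17·3 = 2.99 bits/symbol.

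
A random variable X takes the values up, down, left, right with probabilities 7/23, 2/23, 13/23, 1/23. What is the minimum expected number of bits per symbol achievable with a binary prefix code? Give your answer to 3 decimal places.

Repeatedly combine the two least-probable nodes; the expected code length is the sum of the merged weights.
merge 1/23 + 2/23 → 3/23
merge 3/23 + 7/23 → 10/23
merge 10/23 + 13/23 → 1
L = 3/23 + 10/23 + 1 = 36/23 ≈ 1.565 bits/symbol.

1.565 bits/symbol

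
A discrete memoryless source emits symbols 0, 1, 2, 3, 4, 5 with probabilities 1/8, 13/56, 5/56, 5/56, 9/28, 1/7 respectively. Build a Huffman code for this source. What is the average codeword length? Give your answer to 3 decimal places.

Repeatedly combine the two least-probable nodes; the expected code length is the sum of the merged weights.
merge 5/56 + 5/56 → 5/28
merge 1/8 + 1/7 → 15/56
merge 5/28 + 13/56 → 23/56
merge 15/56 + 9/28 → 33/56
merge 23/56 + 33/56 → 1
L = 5/28 + 15/56 + 23/56 + 33/56 + 1 = 137/56 ≈ 2.446 bits/symbol.

2.446 bits/symbol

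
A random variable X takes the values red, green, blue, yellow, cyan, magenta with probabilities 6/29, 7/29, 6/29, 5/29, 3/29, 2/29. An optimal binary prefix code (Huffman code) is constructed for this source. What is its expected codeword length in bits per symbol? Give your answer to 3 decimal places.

Repeatedly combine the two least-probable nodes; the expected code length is the sum of the merged weights.
merge 2/29 + 3/29 → 5/29
merge 5/29 + 5/29 → 10/29
merge 6/29 + 6/29 → 12/29
merge 7/29 + 10/29 → 17/29
merge 12/29 + 17/29 → 1
L = 5/29 + 10/29 + 12/29 + 17/29 + 1 = 73/29 ≈ 2.517 bits/symbol.

2.517 bits/symbol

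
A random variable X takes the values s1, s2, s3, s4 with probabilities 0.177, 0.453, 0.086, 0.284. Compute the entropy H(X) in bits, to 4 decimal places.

H = −Σ pᵢ log₂ pᵢ.
−0.177·log₂(0.177) = 0.4422
−0.453·log₂(0.453) = 0.5175
−0.086·log₂(0.086) = 0.3044
−0.284·log₂(0.284) = 0.5158
Sum ≈ 1.7798 → 1.7798 bits.

1.7798 bits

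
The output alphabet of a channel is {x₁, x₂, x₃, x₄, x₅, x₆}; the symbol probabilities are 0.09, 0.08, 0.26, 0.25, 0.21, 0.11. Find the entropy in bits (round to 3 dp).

2.433 bits

H = −Σ pᵢ log₂ pᵢ.
−0.09·log₂(0.09) = 0.3127
−0.08·log₂(0.08) = 0.2915
−0.26·log₂(0.26) = 0.5053
−0.25·log₂(0.25) = 0.5000
−0.21·log₂(0.21) = 0.4728
−0.11·log₂(0.11) = 0.3503
Sum ≈ 2.4326 → 2.433 bits.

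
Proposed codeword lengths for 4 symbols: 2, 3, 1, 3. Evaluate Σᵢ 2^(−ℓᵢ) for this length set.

1

With common denominator 2^3 = 8: Σ 2^(−ℓᵢ) = 2/8 + 1/8 + 4/8 + 1/8 = 8/8 = 1.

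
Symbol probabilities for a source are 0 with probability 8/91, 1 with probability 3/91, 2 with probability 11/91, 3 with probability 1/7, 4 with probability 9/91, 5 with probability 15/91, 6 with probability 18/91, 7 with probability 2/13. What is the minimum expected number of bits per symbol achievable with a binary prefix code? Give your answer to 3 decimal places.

2.923 bits/symbol

Repeatedly combine the two least-probable nodes; the expected code length is the sum of the merged weights.
merge 3/91 + 8/91 → 11/91
merge 9/91 + 11/91 → 20/91
merge 11/91 + 1/7 → 24/91
merge 2/13 + 15/91 → 29/91
merge 18/91 + 20/91 → 38/91
merge 24/91 + 29/91 → 53/91
merge 38/91 + 53/91 → 1
L = 11/91 + 20/91 + 24/91 + 29/91 + 38/91 + 53/91 + 1 = 38/13 ≈ 2.923 bits/symbol.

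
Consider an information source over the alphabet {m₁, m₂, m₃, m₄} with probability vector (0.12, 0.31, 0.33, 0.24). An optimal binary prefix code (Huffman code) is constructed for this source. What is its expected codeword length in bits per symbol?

2 bits/symbol

Repeatedly combine the two least-probable nodes; the expected code length is the sum of the merged weights.
merge 3/25 + 6/25 → 9/25
merge 31/100 + 33/100 → 16/25
merge 9/25 + 16/25 → 1
L = 9/25 + 16/25 + 1 = 2 bits/symbol.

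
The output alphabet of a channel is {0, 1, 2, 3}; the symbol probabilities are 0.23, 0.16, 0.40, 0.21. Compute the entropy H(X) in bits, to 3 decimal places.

H = −Σ pᵢ log₂ pᵢ.
−0.23·log₂(0.23) = 0.4877
−0.16·log₂(0.16) = 0.4230
−0.40·log₂(0.40) = 0.5288
−0.21·log₂(0.21) = 0.4728
Sum ≈ 1.9123 → 1.912 bits.

1.912 bits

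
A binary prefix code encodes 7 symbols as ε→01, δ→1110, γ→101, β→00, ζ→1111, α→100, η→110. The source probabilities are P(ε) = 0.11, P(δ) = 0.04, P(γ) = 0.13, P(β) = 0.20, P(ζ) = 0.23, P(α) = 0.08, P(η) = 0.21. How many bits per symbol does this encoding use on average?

L̄ = Σ pᵢ·ℓᵢ = 0.11·2 + 0.04·4 + 0.13·3 + 0.20·2 + 0.23·4 + 0.08·3 + 0.21·3 = 2.96 bits/symbol.

2.96 bits/symbol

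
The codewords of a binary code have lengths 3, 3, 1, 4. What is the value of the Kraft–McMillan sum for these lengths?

With common denominator 2^4 = 16: Σ 2^(−ℓᵢ) = 2/16 + 2/16 + 8/16 + 1/16 = 13/16 = 0.8125.

0.8125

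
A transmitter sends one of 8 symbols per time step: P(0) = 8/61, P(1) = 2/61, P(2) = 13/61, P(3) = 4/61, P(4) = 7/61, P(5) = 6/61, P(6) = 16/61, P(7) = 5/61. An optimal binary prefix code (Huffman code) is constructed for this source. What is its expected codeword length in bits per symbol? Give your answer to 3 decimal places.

2.803 bits/symbol

Repeatedly combine the two least-probable nodes; the expected code length is the sum of the merged weights.
merge 2/61 + 4/61 → 6/61
merge 5/61 + 6/61 → 11/61
merge 6/61 + 7/61 → 13/61
merge 8/61 + 11/61 → 19/61
merge 13/61 + 13/61 → 26/61
merge 16/61 + 19/61 → 35/61
merge 26/61 + 35/61 → 1
L = 6/61 + 11/61 + 13/61 + 19/61 + 26/61 + 35/61 + 1 = 171/61 ≈ 2.803 bits/symbol.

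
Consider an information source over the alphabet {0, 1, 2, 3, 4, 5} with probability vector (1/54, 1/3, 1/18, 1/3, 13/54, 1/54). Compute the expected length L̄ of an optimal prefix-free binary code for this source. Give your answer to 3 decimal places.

2.130 bits/symbol

Repeatedly combine the two least-probable nodes; the expected code length is the sum of the merged weights.
merge 1/54 + 1/54 → 1/27
merge 1/27 + 1/18 → 5/54
merge 5/54 + 13/54 → 1/3
merge 1/3 + 1/3 → 2/3
merge 1/3 + 2/3 → 1
L = 1/27 + 5/54 + 1/3 + 2/3 + 1 = 115/54 ≈ 2.130 bits/symbol.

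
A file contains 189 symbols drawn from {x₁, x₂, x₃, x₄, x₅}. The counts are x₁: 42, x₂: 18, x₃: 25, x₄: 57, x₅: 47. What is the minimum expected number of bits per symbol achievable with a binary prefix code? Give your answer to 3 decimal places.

2.228 bits/symbol

Probabilities are the counts divided by 189.
Repeatedly combine the two least-probable nodes; the expected code length is the sum of the merged weights.
merge 2/21 + 25/189 → 43/189
merge 2/9 + 43/189 → 85/189
merge 47/189 + 19/63 → 104/189
merge 85/189 + 104/189 → 1
L = 43/189 + 85/189 + 104/189 + 1 = 421/189 ≈ 2.228 bits/symbol.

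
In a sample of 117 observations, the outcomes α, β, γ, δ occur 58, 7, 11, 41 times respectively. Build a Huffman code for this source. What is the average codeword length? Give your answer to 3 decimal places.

1.658 bits/symbol

Probabilities are the counts divided by 117.
Repeatedly combine the two least-probable nodes; the expected code length is the sum of the merged weights.
merge 7/117 + 11/117 → 2/13
merge 2/13 + 41/117 → 59/117
merge 58/117 + 59/117 → 1
L = 2/13 + 59/117 + 1 = 194/117 ≈ 1.658 bits/symbol.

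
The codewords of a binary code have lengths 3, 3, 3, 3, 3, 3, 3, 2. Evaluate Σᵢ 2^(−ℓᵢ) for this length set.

With common denominator 2^3 = 8: Σ 2^(−ℓᵢ) = 1/8 + 1/8 + 1/8 + 1/8 + 1/8 + 1/8 + 1/8 + 2/8 = 9/8 = 1.125.

1.125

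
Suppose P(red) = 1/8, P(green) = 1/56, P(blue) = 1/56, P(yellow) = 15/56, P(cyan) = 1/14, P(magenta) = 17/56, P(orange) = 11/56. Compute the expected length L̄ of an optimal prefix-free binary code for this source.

2.375 bits/symbol

Repeatedly combine the two least-probable nodes; the expected code length is the sum of the merged weights.
merge 1/56 + 1/56 → 1/28
merge 1/28 + 1/14 → 3/28
merge 3/28 + 1/8 → 13/56
merge 11/56 + 13/56 → 3/7
merge 15/56 + 17/56 → 4/7
merge 3/7 + 4/7 → 1
L = 1/28 + 3/28 + 13/56 + 3/7 + 4/7 + 1 = 19/8 = 2.375 bits/symbol.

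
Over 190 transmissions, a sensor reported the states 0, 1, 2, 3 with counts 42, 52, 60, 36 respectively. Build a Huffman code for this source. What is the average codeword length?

Probabilities are the counts divided by 190.
Repeatedly combine the two least-probable nodes; the expected code length is the sum of the merged weights.
merge 18/95 + 21/95 → 39/95
merge 26/95 + 6/19 → 56/95
merge 39/95 + 56/95 → 1
L = 39/95 + 56/95 + 1 = 2 bits/symbol.

2 bits/symbol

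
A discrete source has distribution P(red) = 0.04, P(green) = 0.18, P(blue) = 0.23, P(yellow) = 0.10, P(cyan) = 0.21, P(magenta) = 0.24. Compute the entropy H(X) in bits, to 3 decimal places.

2.418 bits

H = −Σ pᵢ log₂ pᵢ.
−0.04·log₂(0.04) = 0.1858
−0.18·log₂(0.18) = 0.4453
−0.23·log₂(0.23) = 0.4877
−0.10·log₂(0.10) = 0.3322
−0.21·log₂(0.21) = 0.4728
−0.24·log₂(0.24) = 0.4941
Sum ≈ 2.4179 → 2.418 bits.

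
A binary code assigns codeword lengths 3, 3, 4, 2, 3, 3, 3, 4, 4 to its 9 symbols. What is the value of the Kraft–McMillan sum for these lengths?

1.0625

With common denominator 2^4 = 16: Σ 2^(−ℓᵢ) = 2/16 + 2/16 + 1/16 + 4/16 + 2/16 + 2/16 + 2/16 + 1/16 + 1/16 = 17/16 = 1.0625.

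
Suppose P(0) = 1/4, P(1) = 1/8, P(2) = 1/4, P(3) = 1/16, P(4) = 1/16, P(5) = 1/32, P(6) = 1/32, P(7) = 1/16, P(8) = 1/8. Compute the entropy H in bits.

2.8125 bits

Each probability is a power of 1/2, so log₂(1/p) is an integer.
H = Σ p·log₂(1/p) = 1/4·2 + 1/8·3 + 1/4·2 + 1/16·4 + 1/16·4 + 1/32·5 + 1/32·5 + 1/16·4 + 1/8·3 = 2.8125 bits.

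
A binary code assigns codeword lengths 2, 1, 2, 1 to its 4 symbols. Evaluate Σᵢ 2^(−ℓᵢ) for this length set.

1.5

With common denominator 2^2 = 4: Σ 2^(−ℓᵢ) = 1/4 + 2/4 + 1/4 + 2/4 = 6/4 = 1.5.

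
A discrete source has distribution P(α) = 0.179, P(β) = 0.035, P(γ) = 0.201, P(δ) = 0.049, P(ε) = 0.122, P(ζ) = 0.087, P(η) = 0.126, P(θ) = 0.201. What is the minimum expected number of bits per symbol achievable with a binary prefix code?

Repeatedly combine the two least-probable nodes; the expected code length is the sum of the merged weights.
merge 7/200 + 49/1000 → 21/250
merge 21/250 + 87/1000 → 171/1000
merge 61/500 + 63/500 → 31/125
merge 171/1000 + 179/1000 → 7/20
merge 201/1000 + 201/1000 → 201/500
merge 31/125 + 7/20 → 299/500
merge 201/500 + 299/500 → 1
L = 21/250 + 171/1000 + 31/125 + 7/20 + 201/500 + 299/500 + 1 = 2853/1000 = 2.853 bits/symbol.

2.853 bits/symbol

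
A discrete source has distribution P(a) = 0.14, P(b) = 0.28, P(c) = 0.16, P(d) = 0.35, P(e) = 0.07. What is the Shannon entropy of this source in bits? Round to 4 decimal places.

H = −Σ pᵢ log₂ pᵢ.
−0.14·log₂(0.14) = 0.3971
−0.28·log₂(0.28) = 0.5142
−0.16·log₂(0.16) = 0.4230
−0.35·log₂(0.35) = 0.5301
−0.07·log₂(0.07) = 0.2686
Sum ≈ 2.1330 → 2.1330 bits.

2.1330 bits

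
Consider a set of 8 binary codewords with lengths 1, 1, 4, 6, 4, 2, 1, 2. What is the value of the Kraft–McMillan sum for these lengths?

With common denominator 2^6 = 64: Σ 2^(−ℓᵢ) = 32/64 + 32/64 + 4/64 + 1/64 + 4/64 + 16/64 + 32/64 + 16/64 = 137/64 = 2.140625.

2.140625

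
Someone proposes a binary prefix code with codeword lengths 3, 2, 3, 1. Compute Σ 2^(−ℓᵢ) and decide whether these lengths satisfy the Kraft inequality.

1; yes

With common denominator 2^3 = 8: Σ 2^(−ℓᵢ) = 1/8 + 2/8 + 1/8 + 4/8 = 8/8 = 1.
Kraft's inequality requires Σ ≤ 1; here Σ = 1 ≤ 1, so such a prefix code exists.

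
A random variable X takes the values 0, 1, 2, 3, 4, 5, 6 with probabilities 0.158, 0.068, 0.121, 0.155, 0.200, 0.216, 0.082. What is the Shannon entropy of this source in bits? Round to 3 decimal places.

2.708 bits

H = −Σ pᵢ log₂ pᵢ.
−0.158·log₂(0.158) = 0.4206
−0.068·log₂(0.068) = 0.2637
−0.121·log₂(0.121) = 0.3687
−0.155·log₂(0.155) = 0.4169
−0.200·log₂(0.200) = 0.4644
−0.216·log₂(0.216) = 0.4776
−0.082·log₂(0.082) = 0.2959
Sum ≈ 2.7077 → 2.708 bits.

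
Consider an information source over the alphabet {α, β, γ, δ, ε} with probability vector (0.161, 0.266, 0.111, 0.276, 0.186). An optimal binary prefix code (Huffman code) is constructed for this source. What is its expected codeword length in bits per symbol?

2.272 bits/symbol

Repeatedly combine the two least-probable nodes; the expected code length is the sum of the merged weights.
merge 111/1000 + 161/1000 → 34/125
merge 93/500 + 133/500 → 113/250
merge 34/125 + 69/250 → 137/250
merge 113/250 + 137/250 → 1
L = 34/125 + 113/250 + 137/250 + 1 = 284/125 = 2.272 bits/symbol.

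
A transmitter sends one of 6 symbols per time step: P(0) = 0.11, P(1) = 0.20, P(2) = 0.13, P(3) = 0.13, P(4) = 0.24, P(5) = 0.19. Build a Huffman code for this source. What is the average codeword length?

2.56 bits/symbol

Repeatedly combine the two least-probable nodes; the expected code length is the sum of the merged weights.
merge 11/100 + 13/100 → 6/25
merge 13/100 + 19/100 → 8/25
merge 1/5 + 6/25 → 11/25
merge 6/25 + 8/25 → 14/25
merge 11/25 + 14/25 → 1
L = 6/25 + 8/25 + 11/25 + 14/25 + 1 = 64/25 = 2.56 bits/symbol.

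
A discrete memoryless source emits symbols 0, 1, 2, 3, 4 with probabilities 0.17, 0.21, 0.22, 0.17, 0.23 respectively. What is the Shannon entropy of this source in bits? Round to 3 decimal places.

2.310 bits

H = −Σ pᵢ log₂ pᵢ.
−0.17·log₂(0.17) = 0.4346
−0.21·log₂(0.21) = 0.4728
−0.22·log₂(0.22) = 0.4806
−0.17·log₂(0.17) = 0.4346
−0.23·log₂(0.23) = 0.4877
Sum ≈ 2.3102 → 2.310 bits.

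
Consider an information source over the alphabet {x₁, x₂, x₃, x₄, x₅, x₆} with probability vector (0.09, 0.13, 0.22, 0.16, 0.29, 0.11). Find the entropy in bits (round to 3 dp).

H = −Σ pᵢ log₂ pᵢ.
−0.09·log₂(0.09) = 0.3127
−0.13·log₂(0.13) = 0.3826
−0.22·log₂(0.22) = 0.4806
−0.16·log₂(0.16) = 0.4230
−0.29·log₂(0.29) = 0.5179
−0.11·log₂(0.11) = 0.3503
Sum ≈ 2.4671 → 2.467 bits.

2.467 bits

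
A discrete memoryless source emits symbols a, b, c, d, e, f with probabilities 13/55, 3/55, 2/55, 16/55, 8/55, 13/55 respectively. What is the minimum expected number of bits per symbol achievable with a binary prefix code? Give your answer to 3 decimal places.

Repeatedly combine the two least-probable nodes; the expected code length is the sum of the merged weights.
merge 2/55 + 3/55 → 1/11
merge 1/11 + 8/55 → 13/55
merge 13/55 + 13/55 → 26/55
merge 13/55 + 16/55 → 29/55
merge 26/55 + 29/55 → 1
L = 1/11 + 13/55 + 26/55 + 29/55 + 1 = 128/55 ≈ 2.327 bits/symbol.

2.327 bits/symbol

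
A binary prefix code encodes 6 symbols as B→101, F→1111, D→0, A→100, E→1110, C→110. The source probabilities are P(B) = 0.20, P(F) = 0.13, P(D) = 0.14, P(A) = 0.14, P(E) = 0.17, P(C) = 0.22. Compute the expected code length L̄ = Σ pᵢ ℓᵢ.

3.02 bits/symbol

L̄ = Σ pᵢ·ℓᵢ = 0.20·3 + 0.13·4 + 0.14·1 + 0.14·3 + 0.17·4 + 0.22·3 = 3.02 bits/symbol.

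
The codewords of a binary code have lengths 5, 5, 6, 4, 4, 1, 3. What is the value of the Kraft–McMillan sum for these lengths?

0.828125

With common denominator 2^6 = 64: Σ 2^(−ℓᵢ) = 2/64 + 2/64 + 1/64 + 4/64 + 4/64 + 32/64 + 8/64 = 53/64 = 0.828125.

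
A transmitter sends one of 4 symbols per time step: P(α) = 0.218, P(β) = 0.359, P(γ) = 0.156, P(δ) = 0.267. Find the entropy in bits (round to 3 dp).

1.936 bits

H = −Σ pᵢ log₂ pᵢ.
−0.218·log₂(0.218) = 0.4791
−0.359·log₂(0.359) = 0.5306
−0.156·log₂(0.156) = 0.4181
−0.267·log₂(0.267) = 0.5087
Sum ≈ 1.9365 → 1.936 bits.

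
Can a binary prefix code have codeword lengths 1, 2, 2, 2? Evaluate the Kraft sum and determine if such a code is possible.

With common denominator 2^2 = 4: Σ 2^(−ℓᵢ) = 2/4 + 1/4 + 1/4 + 1/4 = 5/4 = 1.25.
Kraft's inequality requires Σ ≤ 1; here Σ = 1.25 > 1, so no such prefix code exists.

1.25; no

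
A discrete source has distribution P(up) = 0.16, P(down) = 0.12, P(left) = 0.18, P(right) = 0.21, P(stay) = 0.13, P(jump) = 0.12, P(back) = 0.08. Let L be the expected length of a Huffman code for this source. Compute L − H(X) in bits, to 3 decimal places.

0.041 bits

Entropy H = −Σ p log₂ p ≈ 2.7494 bits.
Huffman merges: 2/25+3/25→1/5; 3/25+13/100→1/4; 4/25+9/50→17/50; 1/5+21/100→41/100; 1/4+17/50→59/100; 41/100+59/100→1. L = 279/100 ≈ 2.7900.
L − H = 2.7900 − 2.7494 = 0.041 bits.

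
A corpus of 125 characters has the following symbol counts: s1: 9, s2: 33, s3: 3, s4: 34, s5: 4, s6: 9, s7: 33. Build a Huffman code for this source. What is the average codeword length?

2.384 bits/symbol

Probabilities are the counts divided by 125.
Repeatedly combine the two least-probable nodes; the expected code length is the sum of the merged weights.
merge 3/125 + 4/125 → 7/125
merge 7/125 + 9/125 → 16/125
merge 9/125 + 16/125 → 1/5
merge 1/5 + 33/125 → 58/125
merge 33/125 + 34/125 → 67/125
merge 58/125 + 67/125 → 1
L = 7/125 + 16/125 + 1/5 + 58/125 + 67/125 + 1 = 298/125 = 2.384 bits/symbol.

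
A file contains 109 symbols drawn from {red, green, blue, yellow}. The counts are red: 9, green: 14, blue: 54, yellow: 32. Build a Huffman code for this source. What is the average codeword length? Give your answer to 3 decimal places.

1.716 bits/symbol

Probabilities are the counts divided by 109.
Repeatedly combine the two least-probable nodes; the expected code length is the sum of the merged weights.
merge 9/109 + 14/109 → 23/109
merge 23/109 + 32/109 → 55/109
merge 54/109 + 55/109 → 1
L = 23/109 + 55/109 + 1 = 187/109 ≈ 1.716 bits/symbol.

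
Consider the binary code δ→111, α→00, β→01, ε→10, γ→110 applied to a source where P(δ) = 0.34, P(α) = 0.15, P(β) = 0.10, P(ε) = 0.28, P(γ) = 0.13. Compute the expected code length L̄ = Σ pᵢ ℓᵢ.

L̄ = Σ pᵢ·ℓᵢ = 0.34·3 + 0.15·2 + 0.10·2 + 0.28·2 + 0.13·3 = 2.47 bits/symbol.

2.47 bits/symbol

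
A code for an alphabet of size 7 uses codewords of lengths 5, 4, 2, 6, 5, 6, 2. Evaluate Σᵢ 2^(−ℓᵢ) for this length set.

0.65625

With common denominator 2^6 = 64: Σ 2^(−ℓᵢ) = 2/64 + 4/64 + 16/64 + 1/64 + 2/64 + 1/64 + 16/64 = 42/64 = 0.65625.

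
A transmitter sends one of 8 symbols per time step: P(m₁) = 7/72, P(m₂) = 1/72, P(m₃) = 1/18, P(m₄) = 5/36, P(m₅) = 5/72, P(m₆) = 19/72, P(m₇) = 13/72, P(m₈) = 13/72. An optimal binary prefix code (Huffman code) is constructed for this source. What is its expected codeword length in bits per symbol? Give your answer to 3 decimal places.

2.764 bits/symbol

Repeatedly combine the two least-probable nodes; the expected code length is the sum of the merged weights.
merge 1/72 + 1/18 → 5/72
merge 5/72 + 5/72 → 5/36
merge 7/72 + 5/36 → 17/72
merge 5/36 + 13/72 → 23/72
merge 13/72 + 17/72 → 5/12
merge 19/72 + 23/72 → 7/12
merge 5/12 + 7/12 → 1
L = 5/72 + 5/36 + 17/72 + 23/72 + 5/12 + 7/12 + 1 = 199/72 ≈ 2.764 bits/symbol.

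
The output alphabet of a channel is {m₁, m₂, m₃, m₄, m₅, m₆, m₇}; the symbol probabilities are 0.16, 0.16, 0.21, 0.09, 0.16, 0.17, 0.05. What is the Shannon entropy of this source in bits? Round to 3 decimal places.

2.705 bits

H = −Σ pᵢ log₂ pᵢ.
−0.16·log₂(0.16) = 0.4230
−0.16·log₂(0.16) = 0.4230
−0.21·log₂(0.21) = 0.4728
−0.09·log₂(0.09) = 0.3127
−0.16·log₂(0.16) = 0.4230
−0.17·log₂(0.17) = 0.4346
−0.05·log₂(0.05) = 0.2161
Sum ≈ 2.7052 → 2.705 bits.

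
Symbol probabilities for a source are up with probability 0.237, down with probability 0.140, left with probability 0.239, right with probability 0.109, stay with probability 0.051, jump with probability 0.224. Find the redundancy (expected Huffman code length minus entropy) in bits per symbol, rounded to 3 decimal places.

Entropy H = −Σ p log₂ p ≈ 2.4339 bits.
Huffman merges: 51/1000+109/1000→4/25; 7/50+4/25→3/10; 28/125+237/1000→461/1000; 239/1000+3/10→539/1000; 461/1000+539/1000→1. L = 123/50 ≈ 2.4600.
L − H = 2.4600 − 2.4339 = 0.026 bits.

0.026 bits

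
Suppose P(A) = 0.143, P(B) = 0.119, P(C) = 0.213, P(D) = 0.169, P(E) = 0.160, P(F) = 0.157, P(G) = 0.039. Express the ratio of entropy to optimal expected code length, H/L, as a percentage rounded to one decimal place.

Entropy H = −Σ p log₂ p ≈ 2.7003 bits.
Huffman merges: 39/1000+119/1000→79/500; 143/1000+157/1000→3/10; 79/500+4/25→159/500; 169/1000+213/1000→191/500; 3/10+159/500→309/500; 191/500+309/500→1. L = 347/125 ≈ 2.7760.
Efficiency = H/L = 2.7003/2.7760 = 97.3%.

97.3%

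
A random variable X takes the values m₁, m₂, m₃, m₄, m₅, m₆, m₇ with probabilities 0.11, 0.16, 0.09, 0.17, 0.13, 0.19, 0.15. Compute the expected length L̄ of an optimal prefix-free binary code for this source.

2.81 bits/symbol

Repeatedly combine the two least-probable nodes; the expected code length is the sum of the merged weights.
merge 9/100 + 11/100 → 1/5
merge 13/100 + 3/20 → 7/25
merge 4/25 + 17/100 → 33/100
merge 19/100 + 1/5 → 39/100
merge 7/25 + 33/100 → 61/100
merge 39/100 + 61/100 → 1
L = 1/5 + 7/25 + 33/100 + 39/100 + 61/100 + 1 = 281/100 = 2.81 bits/symbol.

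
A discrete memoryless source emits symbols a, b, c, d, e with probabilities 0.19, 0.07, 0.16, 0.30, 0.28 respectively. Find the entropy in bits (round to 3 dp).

H = −Σ pᵢ log₂ pᵢ.
−0.19·log₂(0.19) = 0.4552
−0.07·log₂(0.07) = 0.2686
−0.16·log₂(0.16) = 0.4230
−0.30·log₂(0.30) = 0.5211
−0.28·log₂(0.28) = 0.5142
Sum ≈ 2.1821 → 2.182 bits.

2.182 bits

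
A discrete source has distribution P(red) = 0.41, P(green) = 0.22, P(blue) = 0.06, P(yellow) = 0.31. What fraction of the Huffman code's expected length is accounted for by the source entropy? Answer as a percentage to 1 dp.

Entropy H = −Σ p log₂ p ≈ 1.7753 bits.
Huffman merges: 3/50+11/50→7/25; 7/25+31/100→59/100; 41/100+59/100→1. L = 187/100 ≈ 1.8700.
Efficiency = H/L = 1.7753/1.8700 = 94.9%.

94.9%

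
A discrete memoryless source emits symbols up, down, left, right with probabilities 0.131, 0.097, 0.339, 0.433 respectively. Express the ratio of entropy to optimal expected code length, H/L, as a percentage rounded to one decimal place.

98.2%

Entropy H = −Σ p log₂ p ≈ 1.7626 bits.
Huffman merges: 97/1000+131/1000→57/250; 57/250+339/1000→567/1000; 433/1000+567/1000→1. L = 359/200 ≈ 1.7950.
Efficiency = H/L = 1.7626/1.7950 = 98.2%.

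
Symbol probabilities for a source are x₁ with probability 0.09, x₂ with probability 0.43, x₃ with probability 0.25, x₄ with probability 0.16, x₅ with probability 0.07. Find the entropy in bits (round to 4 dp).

H = −Σ pᵢ log₂ pᵢ.
−0.09·log₂(0.09) = 0.3127
−0.43·log₂(0.43) = 0.5236
−0.25·log₂(0.25) = 0.5000
−0.16·log₂(0.16) = 0.4230
−0.07·log₂(0.07) = 0.2686
Sum ≈ 2.0278 → 2.0278 bits.

2.0278 bits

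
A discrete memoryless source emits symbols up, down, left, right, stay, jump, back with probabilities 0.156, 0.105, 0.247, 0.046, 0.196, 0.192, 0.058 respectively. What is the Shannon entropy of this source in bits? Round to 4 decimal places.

2.6184 bits

H = −Σ pᵢ log₂ pᵢ.
−0.156·log₂(0.156) = 0.4181
−0.105·log₂(0.105) = 0.3414
−0.247·log₂(0.247) = 0.4983
−0.046·log₂(0.046) = 0.2043
−0.196·log₂(0.196) = 0.4608
−0.192·log₂(0.192) = 0.4571
−0.058·log₂(0.058) = 0.2383
Sum ≈ 2.6184 → 2.6184 bits.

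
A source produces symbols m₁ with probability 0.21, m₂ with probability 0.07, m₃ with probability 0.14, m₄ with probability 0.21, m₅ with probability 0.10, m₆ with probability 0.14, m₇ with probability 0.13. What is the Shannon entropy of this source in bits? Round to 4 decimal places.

H = −Σ pᵢ log₂ pᵢ.
−0.21·log₂(0.21) = 0.4728
−0.07·log₂(0.07) = 0.2686
−0.14·log₂(0.14) = 0.3971
−0.21·log₂(0.21) = 0.4728
−0.10·log₂(0.10) = 0.3322
−0.14·log₂(0.14) = 0.3971
−0.13·log₂(0.13) = 0.3826
Sum ≈ 2.7233 → 2.7233 bits.

2.7233 bits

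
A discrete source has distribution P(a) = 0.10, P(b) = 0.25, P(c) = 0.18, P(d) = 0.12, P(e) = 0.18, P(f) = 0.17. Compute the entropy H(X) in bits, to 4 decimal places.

2.5245 bits

H = −Σ pᵢ log₂ pᵢ.
−0.10·log₂(0.10) = 0.3322
−0.25·log₂(0.25) = 0.5000
−0.18·log₂(0.18) = 0.4453
−0.12·log₂(0.12) = 0.3671
−0.18·log₂(0.18) = 0.4453
−0.17·log₂(0.17) = 0.4346
Sum ≈ 2.5245 → 2.5245 bits.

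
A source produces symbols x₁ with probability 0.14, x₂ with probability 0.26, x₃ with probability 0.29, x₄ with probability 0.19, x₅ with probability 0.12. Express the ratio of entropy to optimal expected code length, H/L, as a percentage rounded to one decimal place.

Entropy H = −Σ p log₂ p ≈ 2.2426 bits.
Huffman merges: 3/25+7/50→13/50; 19/100+13/50→9/20; 13/50+29/100→11/20; 9/20+11/20→1. L = 113/50 ≈ 2.2600.
Efficiency = H/L = 2.2426/2.2600 = 99.2%.

99.2%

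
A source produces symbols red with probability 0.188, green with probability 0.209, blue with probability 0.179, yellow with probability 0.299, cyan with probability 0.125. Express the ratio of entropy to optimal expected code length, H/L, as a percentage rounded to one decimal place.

98.3%

Entropy H = −Σ p log₂ p ≈ 2.2654 bits.
Huffman merges: 1/8+179/1000→38/125; 47/250+209/1000→397/1000; 299/1000+38/125→603/1000; 397/1000+603/1000→1. L = 288/125 ≈ 2.3040.
Efficiency = H/L = 2.2654/2.3040 = 98.3%.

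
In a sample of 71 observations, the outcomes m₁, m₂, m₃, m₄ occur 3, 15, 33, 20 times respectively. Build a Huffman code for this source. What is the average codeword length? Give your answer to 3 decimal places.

Probabilities are the counts divided by 71.
Repeatedly combine the two least-probable nodes; the expected code length is the sum of the merged weights.
merge 3/71 + 15/71 → 18/71
merge 18/71 + 20/71 → 38/71
merge 33/71 + 38/71 → 1
L = 18/71 + 38/71 + 1 = 127/71 ≈ 1.789 bits/symbol.

1.789 bits/symbol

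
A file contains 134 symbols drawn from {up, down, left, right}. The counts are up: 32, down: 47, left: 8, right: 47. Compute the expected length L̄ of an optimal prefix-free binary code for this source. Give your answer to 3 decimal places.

1.948 bits/symbol

Probabilities are the counts divided by 134.
Repeatedly combine the two least-probable nodes; the expected code length is the sum of the merged weights.
merge 4/67 + 16/67 → 20/67
merge 20/67 + 47/134 → 87/134
merge 47/134 + 87/134 → 1
L = 20/67 + 87/134 + 1 = 261/134 ≈ 1.948 bits/symbol.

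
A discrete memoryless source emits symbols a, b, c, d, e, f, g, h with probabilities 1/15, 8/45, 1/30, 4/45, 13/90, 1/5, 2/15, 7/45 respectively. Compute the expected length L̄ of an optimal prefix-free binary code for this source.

2.9 bits/symbol

Repeatedly combine the two least-probable nodes; the expected code length is the sum of the merged weights.
merge 1/30 + 1/15 → 1/10
merge 4/45 + 1/10 → 17/90
merge 2/15 + 13/90 → 5/18
merge 7/45 + 8/45 → 1/3
merge 17/90 + 1/5 → 7/18
merge 5/18 + 1/3 → 11/18
merge 7/18 + 11/18 → 1
L = 1/10 + 17/90 + 5/18 + 1/3 + 7/18 + 11/18 + 1 = 29/10 = 2.9 bits/symbol.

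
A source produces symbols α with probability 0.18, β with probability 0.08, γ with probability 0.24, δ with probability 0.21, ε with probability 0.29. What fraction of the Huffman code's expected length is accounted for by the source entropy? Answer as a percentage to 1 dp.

Entropy H = −Σ p log₂ p ≈ 2.2217 bits.
Huffman merges: 2/25+9/50→13/50; 21/100+6/25→9/20; 13/50+29/100→11/20; 9/20+11/20→1. L = 113/50 ≈ 2.2600.
Efficiency = H/L = 2.2217/2.2600 = 98.3%.

98.3%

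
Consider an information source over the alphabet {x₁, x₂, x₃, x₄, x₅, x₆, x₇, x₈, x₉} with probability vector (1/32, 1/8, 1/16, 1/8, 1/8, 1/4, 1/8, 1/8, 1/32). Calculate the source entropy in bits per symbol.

Each probability is a power of 1/2, so log₂(1/p) is an integer.
H = Σ p·log₂(1/p) = 1/32·5 + 1/8·3 + 1/16·4 + 1/8·3 + 1/8·3 + 1/4·2 + 1/8·3 + 1/8·3 + 1/32·5 = 2.9375 bits.

2.9375 bits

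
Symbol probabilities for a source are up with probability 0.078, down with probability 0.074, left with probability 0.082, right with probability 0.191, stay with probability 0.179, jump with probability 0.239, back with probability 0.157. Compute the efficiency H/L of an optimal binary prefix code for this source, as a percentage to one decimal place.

98.2%

Entropy H = −Σ p log₂ p ≈ 2.6742 bits.
Huffman merges: 37/500+39/500→19/125; 41/500+19/125→117/500; 157/1000+179/1000→42/125; 191/1000+117/500→17/40; 239/1000+42/125→23/40; 17/40+23/40→1. L = 1361/500 ≈ 2.7220.
Efficiency = H/L = 2.6742/2.7220 = 98.2%.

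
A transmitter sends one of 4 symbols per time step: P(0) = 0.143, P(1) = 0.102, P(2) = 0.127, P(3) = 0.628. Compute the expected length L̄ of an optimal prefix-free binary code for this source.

1.601 bits/symbol

Repeatedly combine the two least-probable nodes; the expected code length is the sum of the merged weights.
merge 51/500 + 127/1000 → 229/1000
merge 143/1000 + 229/1000 → 93/250
merge 93/250 + 157/250 → 1
L = 229/1000 + 93/250 + 1 = 1601/1000 = 1.601 bits/symbol.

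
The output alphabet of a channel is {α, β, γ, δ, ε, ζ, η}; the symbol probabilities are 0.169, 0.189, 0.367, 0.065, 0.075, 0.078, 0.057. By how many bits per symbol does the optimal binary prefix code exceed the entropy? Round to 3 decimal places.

Entropy H = −Σ p log₂ p ≈ 2.4777 bits.
Huffman merges: 57/1000+13/200→61/500; 3/40+39/500→153/1000; 61/500+153/1000→11/40; 169/1000+189/1000→179/500; 11/40+179/500→633/1000; 367/1000+633/1000→1. L = 2541/1000 ≈ 2.5410.
L − H = 2.5410 − 2.4777 = 0.063 bits.

0.063 bits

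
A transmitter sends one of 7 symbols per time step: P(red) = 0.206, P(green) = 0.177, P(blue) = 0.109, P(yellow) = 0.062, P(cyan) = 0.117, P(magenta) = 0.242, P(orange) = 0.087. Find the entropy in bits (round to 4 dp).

H = −Σ pᵢ log₂ pᵢ.
−0.206·log₂(0.206) = 0.4695
−0.177·log₂(0.177) = 0.4422
−0.109·log₂(0.109) = 0.3485
−0.062·log₂(0.062) = 0.2487
−0.117·log₂(0.117) = 0.3622
−0.242·log₂(0.242) = 0.4954
−0.087·log₂(0.087) = 0.3065
Sum ≈ 2.6730 → 2.6730 bits.

2.6730 bits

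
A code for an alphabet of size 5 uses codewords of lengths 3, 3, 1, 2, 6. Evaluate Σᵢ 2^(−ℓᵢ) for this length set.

1.015625

With common denominator 2^6 = 64: Σ 2^(−ℓᵢ) = 8/64 + 8/64 + 32/64 + 16/64 + 1/64 = 65/64 = 1.015625.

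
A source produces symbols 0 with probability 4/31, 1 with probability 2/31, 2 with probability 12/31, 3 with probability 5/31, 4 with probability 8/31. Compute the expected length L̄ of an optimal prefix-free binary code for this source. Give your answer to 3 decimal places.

2.161 bits/symbol

Repeatedly combine the two least-probable nodes; the expected code length is the sum of the merged weights.
merge 2/31 + 4/31 → 6/31
merge 5/31 + 6/31 → 11/31
merge 8/31 + 11/31 → 19/31
merge 12/31 + 19/31 → 1
L = 6/31 + 11/31 + 19/31 + 1 = 67/31 ≈ 2.161 bits/symbol.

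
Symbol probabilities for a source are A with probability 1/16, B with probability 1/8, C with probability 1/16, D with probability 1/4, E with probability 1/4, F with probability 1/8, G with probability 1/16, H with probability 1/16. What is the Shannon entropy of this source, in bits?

Each probability is a power of 1/2, so log₂(1/p) is an integer.
H = Σ p·log₂(1/p) = 1/16·4 + 1/8·3 + 1/16·4 + 1/4·2 + 1/4·2 + 1/8·3 + 1/16·4 + 1/16·4 = 2.75 bits.

2.75 bits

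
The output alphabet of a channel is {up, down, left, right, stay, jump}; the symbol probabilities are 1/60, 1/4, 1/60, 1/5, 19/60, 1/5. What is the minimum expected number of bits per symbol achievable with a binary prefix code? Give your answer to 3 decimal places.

2.267 bits/symbol

Repeatedly combine the two least-probable nodes; the expected code length is the sum of the merged weights.
merge 1/60 + 1/60 → 1/30
merge 1/30 + 1/5 → 7/30
merge 1/5 + 7/30 → 13/30
merge 1/4 + 19/60 → 17/30
merge 13/30 + 17/30 → 1
L = 1/30 + 7/30 + 13/30 + 17/30 + 1 = 34/15 ≈ 2.267 bits/symbol.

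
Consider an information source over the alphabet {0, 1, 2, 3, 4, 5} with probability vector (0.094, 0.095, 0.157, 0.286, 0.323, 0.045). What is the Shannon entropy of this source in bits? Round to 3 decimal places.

H = −Σ pᵢ log₂ pᵢ.
−0.094·log₂(0.094) = 0.3207
−0.095·log₂(0.095) = 0.3226
−0.157·log₂(0.157) = 0.4194
−0.286·log₂(0.286) = 0.5165
−0.323·log₂(0.323) = 0.5266
−0.045·log₂(0.045) = 0.2013
Sum ≈ 2.3071 → 2.307 bits.

2.307 bits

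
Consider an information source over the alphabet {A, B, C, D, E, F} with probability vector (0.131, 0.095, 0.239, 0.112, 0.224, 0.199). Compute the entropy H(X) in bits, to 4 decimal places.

2.5010 bits

H = −Σ pᵢ log₂ pᵢ.
−0.131·log₂(0.131) = 0.3841
−0.095·log₂(0.095) = 0.3226
−0.239·log₂(0.239) = 0.4935
−0.112·log₂(0.112) = 0.3537
−0.224·log₂(0.224) = 0.4835
−0.199·log₂(0.199) = 0.4635
Sum ≈ 2.5010 → 2.5010 bits.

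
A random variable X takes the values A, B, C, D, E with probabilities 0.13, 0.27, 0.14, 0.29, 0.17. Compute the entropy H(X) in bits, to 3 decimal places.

H = −Σ pᵢ log₂ pᵢ.
−0.13·log₂(0.13) = 0.3826
−0.27·log₂(0.27) = 0.5100
−0.14·log₂(0.14) = 0.3971
−0.29·log₂(0.29) = 0.5179
−0.17·log₂(0.17) = 0.4346
Sum ≈ 2.2423 → 2.242 bits.

2.242 bits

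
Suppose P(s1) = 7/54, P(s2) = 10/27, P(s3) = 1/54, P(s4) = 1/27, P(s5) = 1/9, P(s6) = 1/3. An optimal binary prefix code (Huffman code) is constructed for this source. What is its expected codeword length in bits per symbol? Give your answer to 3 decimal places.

2.148 bits/symbol

Repeatedly combine the two least-probable nodes; the expected code length is the sum of the merged weights.
merge 1/54 + 1/27 → 1/18
merge 1/18 + 1/9 → 1/6
merge 7/54 + 1/6 → 8/27
merge 8/27 + 1/3 → 17/27
merge 10/27 + 17/27 → 1
L = 1/18 + 1/6 + 8/27 + 17/27 + 1 = 58/27 ≈ 2.148 bits/symbol.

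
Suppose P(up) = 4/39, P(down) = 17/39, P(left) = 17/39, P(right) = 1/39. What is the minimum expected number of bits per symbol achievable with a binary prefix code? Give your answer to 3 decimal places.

1.692 bits/symbol

Repeatedly combine the two least-probable nodes; the expected code length is the sum of the merged weights.
merge 1/39 + 4/39 → 5/39
merge 5/39 + 17/39 → 22/39
merge 17/39 + 22/39 → 1
L = 5/39 + 22/39 + 1 = 22/13 ≈ 1.692 bits/symbol.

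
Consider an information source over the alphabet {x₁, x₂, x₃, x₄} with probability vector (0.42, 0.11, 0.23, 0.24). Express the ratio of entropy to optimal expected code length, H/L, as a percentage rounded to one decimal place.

Entropy H = −Σ p log₂ p ≈ 1.8577 bits.
Huffman merges: 11/100+23/100→17/50; 6/25+17/50→29/50; 21/50+29/50→1. L = 48/25 ≈ 1.9200.
Efficiency = H/L = 1.8577/1.9200 = 96.8%.

96.8%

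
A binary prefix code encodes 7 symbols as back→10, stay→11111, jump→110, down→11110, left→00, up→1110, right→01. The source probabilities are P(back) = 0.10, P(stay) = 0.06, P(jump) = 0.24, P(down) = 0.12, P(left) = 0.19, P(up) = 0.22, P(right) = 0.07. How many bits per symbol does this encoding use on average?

3.22 bits/symbol

L̄ = Σ pᵢ·ℓᵢ = 0.10·2 + 0.06·5 + 0.24·3 + 0.12·5 + 0.19·2 + 0.22·4 + 0.07·2 = 3.22 bits/symbol.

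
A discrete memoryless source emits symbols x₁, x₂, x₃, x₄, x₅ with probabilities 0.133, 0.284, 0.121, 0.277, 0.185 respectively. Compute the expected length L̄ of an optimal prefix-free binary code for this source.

2.254 bits/symbol

Repeatedly combine the two least-probable nodes; the expected code length is the sum of the merged weights.
merge 121/1000 + 133/1000 → 127/500
merge 37/200 + 127/500 → 439/1000
merge 277/1000 + 71/250 → 561/1000
merge 439/1000 + 561/1000 → 1
L = 127/500 + 439/1000 + 561/1000 + 1 = 1127/500 = 2.254 bits/symbol.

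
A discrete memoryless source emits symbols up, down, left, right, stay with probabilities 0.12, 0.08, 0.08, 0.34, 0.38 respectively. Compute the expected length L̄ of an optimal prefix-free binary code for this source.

Repeatedly combine the two least-probable nodes; the expected code length is the sum of the merged weights.
merge 2/25 + 2/25 → 4/25
merge 3/25 + 4/25 → 7/25
merge 7/25 + 17/50 → 31/50
merge 19/50 + 31/50 → 1
L = 4/25 + 7/25 + 31/50 + 1 = 103/50 = 2.06 bits/symbol.

2.06 bits/symbol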